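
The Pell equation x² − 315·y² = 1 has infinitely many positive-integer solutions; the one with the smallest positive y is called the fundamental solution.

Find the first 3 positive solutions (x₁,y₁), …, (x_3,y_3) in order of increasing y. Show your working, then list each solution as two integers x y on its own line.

71 4
10081 568
1431431 80652

√315 = [17; 1,2,1,34, …], period ℓ=4 (even) → k=3
a_0=17:  p_0=17·1+0=17,  q_0=17·0+1=1
a_1=1:  p_1=1·17+1=18,  q_1=1·1+0=1
a_2=2:  p_2=2·18+17=53,  q_2=2·1+1=3
a_3=1:  p_3=1·53+18=71,  q_3=1·3+1=4
→ (71, 4).  Check: 71²=5041, 315·4²=5040, difference 1.
k=2:  x_2 = 71·71+315·4·4 = 10081,  y_2 = 71·4+4·71 = 568
k=3:  x_3 = 71·10081+315·4·568 = 1431431,  y_3 = 71·568+4·10081 = 80652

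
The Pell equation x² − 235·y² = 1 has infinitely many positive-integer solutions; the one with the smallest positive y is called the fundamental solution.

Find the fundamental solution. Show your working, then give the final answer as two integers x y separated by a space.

√235 → a₀=15, period (3,30); ℓ=2 even so k=1
step 0: (15, 1)  from 15·(1,0) + (0,1)
step 1: (46, 3)  from 3·(15,1) + (1,0)
→ (46, 3).  Check: 46²=2116, 235·3²=2115, difference 1.

46 3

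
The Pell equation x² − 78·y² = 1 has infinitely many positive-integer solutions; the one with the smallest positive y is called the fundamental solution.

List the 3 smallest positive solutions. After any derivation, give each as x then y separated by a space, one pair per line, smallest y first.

53 6
5617 636
595349 67410

√78 = [8; 1,4,1,16, …], period ℓ=4 (even) → k=3
a_0=8:  p_0=8·1+0=8,  q_0=8·0+1=1
a_1=1:  p_1=1·8+1=9,  q_1=1·1+0=1
a_2=4:  p_2=4·9+8=44,  q_2=4·1+1=5
a_3=1:  p_3=1·44+9=53,  q_3=1·5+1=6
(x₁, y₁) = (53, 6);  53² − 78·6² = 1 ✓
n=2: (53,6)∘(53,6) = (53·53+78·6·6, 53·6+6·53) = (5617,636)
n=3: (5617,636)∘(53,6) = (53·5617+78·6·636, 53·636+6·5617) = (595349,67410)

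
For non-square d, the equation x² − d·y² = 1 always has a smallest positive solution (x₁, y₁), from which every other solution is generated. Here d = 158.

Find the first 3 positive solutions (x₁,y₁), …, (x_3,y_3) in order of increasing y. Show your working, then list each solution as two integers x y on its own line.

7743 616
119908097 9539376
1856896782399 147726776120

√158 = [12; 1,1,3,12,3,1,1,24, …], period ℓ=8 (even) → k=7
step 0: (12, 1)  from 12·(1,0) + (0,1)
step 1: (13, 1)  from 1·(12,1) + (1,0)
step 2: (25, 2)  from 1·(13,1) + (12,1)
…
step 6: (4412, 351)  from 1·(3331,265) + (1081,86)
step 7: (7743, 616)  from 1·(4412,351) + (3331,265)
(x₁, y₁) = (7743, 616);  7743² − 158·616² = 1 ✓
(x_2, y_2) = (7743·7743 + 158·616·616, 7743·616 + 616·7743) = (119908097, 9539376)
(x_3, y_3) = (7743·119908097 + 158·616·9539376, 7743·9539376 + 616·119908097) = (1856896782399, 147726776120)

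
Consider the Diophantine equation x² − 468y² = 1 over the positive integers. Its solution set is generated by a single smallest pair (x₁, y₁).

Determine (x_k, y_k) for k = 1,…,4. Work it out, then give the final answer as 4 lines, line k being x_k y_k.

649 30
842401 38940
1093435849 50544090
1419278889601 65606189880

[21; 1,1,1,2,1,1,1,42] for √468; ℓ=8 ⇒ convergent index 7
step 0: (21, 1)  from 21·(1,0) + (0,1)
step 1: (22, 1)  from 1·(21,1) + (1,0)
step 2: (43, 2)  from 1·(22,1) + (21,1)
…
step 6: (411, 19)  from 1·(238,11) + (173,8)
step 7: (649, 30)  from 1·(411,19) + (238,11)
→ (649, 30).  Check: 649²=421201, 468·30²=421200, difference 1.
n=2: (649,30)∘(649,30) = (649·649+468·30·30, 649·30+30·649) = (842401,38940)
n=3: (842401,38940)∘(649,30) = (649·842401+468·30·38940, 649·38940+30·842401) = (1093435849,50544090)
n=4: (1093435849,50544090)∘(649,30) = (649·1093435849+468·30·50544090, 649·50544090+30·1093435849) = (1419278889601,65606189880)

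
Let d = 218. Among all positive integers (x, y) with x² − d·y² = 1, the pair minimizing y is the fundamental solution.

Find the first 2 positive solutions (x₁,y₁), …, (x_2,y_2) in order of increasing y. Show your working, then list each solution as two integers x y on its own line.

126003 8534
31753512017 2150619204

d=218: √d = [14; 1,3,3,1,28] (ℓ=5, odd), read p_9/q_9
i=0: a=14 ⇒ p=14, q=1
i=1: a=1 ⇒ p=15, q=1
i=2: a=3 ⇒ p=59, q=4
i=3: a=3 ⇒ p=192, q=13
i=4: a=1 ⇒ p=251, q=17
…
i=8: a=3 ⇒ p=96370, q=6527
i=9: a=1 ⇒ p=126003, q=8534
→ (126003, 8534).  Check: 126003²=15876756009, 218·8534²=15876756008, difference 1.
(x_2, y_2) = (126003·126003 + 218·8534·8534, 126003·8534 + 8534·126003) = (31753512017, 2150619204)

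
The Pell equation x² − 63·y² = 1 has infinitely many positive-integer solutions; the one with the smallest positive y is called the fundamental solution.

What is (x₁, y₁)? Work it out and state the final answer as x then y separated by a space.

√63 = [7; 1,14, …], period ℓ=2 (even) → k=1
k=0  a_k=7  p_k/q_k = 7/1
k=1  a_k=1  p_k/q_k = 8/1
(x₁, y₁) = (8, 1);  8² − 63·1² = 1 ✓

8 1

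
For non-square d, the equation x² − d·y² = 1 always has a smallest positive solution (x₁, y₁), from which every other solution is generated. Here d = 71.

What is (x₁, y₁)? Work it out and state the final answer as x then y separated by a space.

[8; 2,2,1,7,1,2,2,16] for √71; ℓ=8 ⇒ convergent index 7
k=0  a_k=8  p_k/q_k = 8/1
k=1  a_k=2  p_k/q_k = 17/2
…
k=4  a_k=7  p_k/q_k = 455/54
…
k=6  a_k=2  p_k/q_k = 1483/176
k=7  a_k=2  p_k/q_k = 3480/413
→ (3480, 413).  Check: 3480²=12110400, 71·413²=12110399, difference 1.

3480 413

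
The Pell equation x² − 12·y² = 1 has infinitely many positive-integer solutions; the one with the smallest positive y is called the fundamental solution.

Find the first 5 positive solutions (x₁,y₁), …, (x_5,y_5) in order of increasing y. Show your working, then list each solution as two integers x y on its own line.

√12 = [3; 2,6, …], period ℓ=2 (even) → k=1
step 0: (3, 1)  from 3·(1,0) + (0,1)
step 1: (7, 2)  from 2·(3,1) + (1,0)
→ (7, 2).  Check: 7²=49, 12·2²=48, difference 1.
n=2: (7,2)∘(7,2) = (7·7+12·2·2, 7·2+2·7) = (97,28)
n=3: (97,28)∘(7,2) = (7·97+12·2·28, 7·28+2·97) = (1351,390)
n=4: (1351,390)∘(7,2) = (7·1351+12·2·390, 7·390+2·1351) = (18817,5432)
n=5: (18817,5432)∘(7,2) = (7·18817+12·2·5432, 7·5432+2·18817) = (262087,75658)

7 2
97 28
1351 390
18817 5432
262087 75658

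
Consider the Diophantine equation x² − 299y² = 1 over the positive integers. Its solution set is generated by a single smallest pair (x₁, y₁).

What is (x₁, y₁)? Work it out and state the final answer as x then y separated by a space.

√299 = [17; 3,2,3,34, …], period ℓ=4 (even) → k=3
step 0: (17, 1)  from 17·(1,0) + (0,1)
step 1: (52, 3)  from 3·(17,1) + (1,0)
step 2: (121, 7)  from 2·(52,3) + (17,1)
step 3: (415, 24)  from 3·(121,7) + (52,3)
→ (415, 24).  Check: 415²=172225, 299·24²=172224, difference 1.

415 24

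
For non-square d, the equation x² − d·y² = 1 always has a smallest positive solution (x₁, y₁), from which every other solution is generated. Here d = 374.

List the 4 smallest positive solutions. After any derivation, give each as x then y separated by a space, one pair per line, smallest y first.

3365 174
22646449 1171020
152410598405 7880964426
1025723304619201 53038889415960

[19; 2,1,18,1,2,38] for √374; ℓ=6 ⇒ convergent index 5
i=0: a=19 ⇒ p=19, q=1
i=1: a=2 ⇒ p=39, q=2
i=2: a=1 ⇒ p=58, q=3
i=3: a=18 ⇒ p=1083, q=56
i=4: a=1 ⇒ p=1141, q=59
i=5: a=2 ⇒ p=3365, q=174
(x₁, y₁) = (3365, 174);  3365² − 374·174² = 1 ✓
(3365+174√374)^2 = 22646449 + 1171020√374
(3365+174√374)^3 = 152410598405 + 7880964426√374
(3365+174√374)^4 = 1025723304619201 + 53038889415960√374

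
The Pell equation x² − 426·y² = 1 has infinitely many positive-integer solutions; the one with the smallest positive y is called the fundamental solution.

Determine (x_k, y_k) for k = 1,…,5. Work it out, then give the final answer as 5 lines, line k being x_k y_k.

88751 4300
15753480001 763258600
2796274207048751 135479928012900
496344264283813920001 24047958181382517200
88102099596109264220968751 4268560672976279640021500

√426 = [20; 1,1,1,3,2,6,2,3,1,1,1,40, …], period ℓ=12 (even) → k=11
k=0  a_k=20  p_k/q_k = 20/1
k=1  a_k=1  p_k/q_k = 21/1
k=2  a_k=1  p_k/q_k = 41/2
k=3  a_k=1  p_k/q_k = 62/3
k=4  a_k=3  p_k/q_k = 227/11
…
k=6  a_k=6  p_k/q_k = 3323/161
k=7  a_k=2  p_k/q_k = 7162/347
k=8  a_k=3  p_k/q_k = 24809/1202
k=9  a_k=1  p_k/q_k = 31971/1549
k=10  a_k=1  p_k/q_k = 56780/2751
k=11  a_k=1  p_k/q_k = 88751/4300
→ (88751, 4300).  Check: 88751²=7876740001, 426·4300²=7876740000, difference 1.
(x_2, y_2) = (88751·88751 + 426·4300·4300, 88751·4300 + 4300·88751) = (15753480001, 763258600)
(x_3, y_3) = (88751·15753480001 + 426·4300·763258600, 88751·763258600 + 4300·15753480001) = (2796274207048751, 135479928012900)
(x_4, y_4) = (88751·2796274207048751 + 426·4300·135479928012900, 88751·135479928012900 + 4300·2796274207048751) = (496344264283813920001, 24047958181382517200)
(x_5, y_5) = (88751·496344264283813920001 + 426·4300·24047958181382517200, 88751·24047958181382517200 + 4300·496344264283813920001) = (88102099596109264220968751, 4268560672976279640021500)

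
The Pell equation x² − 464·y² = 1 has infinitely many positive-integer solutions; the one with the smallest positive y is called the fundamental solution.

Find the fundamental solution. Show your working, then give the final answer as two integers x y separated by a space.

d=464: √d = [21; 1,1,5,1,1,1,5,1,1,42] (ℓ=10, even), read p_9/q_9
step 0: (21, 1)  from 21·(1,0) + (0,1)
step 1: (22, 1)  from 1·(21,1) + (1,0)
…
step 3: (237, 11)  from 5·(43,2) + (22,1)
step 4: (280, 13)  from 1·(237,11) + (43,2)
…
step 6: (797, 37)  from 1·(517,24) + (280,13)
…
step 8: (5299, 246)  from 1·(4502,209) + (797,37)
step 9: (9801, 455)  from 1·(5299,246) + (4502,209)
→ (9801, 455).  Check: 9801²=96059601, 464·455²=96059600, difference 1.

9801 455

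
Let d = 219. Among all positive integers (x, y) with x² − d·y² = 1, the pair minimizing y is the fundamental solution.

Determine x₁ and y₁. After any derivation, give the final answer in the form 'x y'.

74 5

√219 = [14; 1,3,1,28, …], period ℓ=4 (even) → k=3
step 0: (14, 1)  from 14·(1,0) + (0,1)
step 1: (15, 1)  from 1·(14,1) + (1,0)
step 2: (59, 4)  from 3·(15,1) + (14,1)
step 3: (74, 5)  from 1·(59,4) + (15,1)
→ (74, 5).  Check: 74²=5476, 219·5²=5475, difference 1.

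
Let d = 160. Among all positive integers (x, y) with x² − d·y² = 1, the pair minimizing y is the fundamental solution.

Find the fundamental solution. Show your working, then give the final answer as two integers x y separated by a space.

721 57

√160 = [12; 1,1,1,5,1,1,1,24, …], period ℓ=8 (even) → k=7
i=0: a=12 ⇒ p=12, q=1
i=1: a=1 ⇒ p=13, q=1
i=2: a=1 ⇒ p=25, q=2
i=3: a=1 ⇒ p=38, q=3
…
i=6: a=1 ⇒ p=468, q=37
i=7: a=1 ⇒ p=721, q=57
→ (721, 57).  Check: 721²=519841, 160·57²=519840, difference 1.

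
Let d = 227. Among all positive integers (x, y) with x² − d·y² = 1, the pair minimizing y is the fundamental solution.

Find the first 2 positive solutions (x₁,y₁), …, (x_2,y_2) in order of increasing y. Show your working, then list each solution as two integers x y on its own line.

226 15
102151 6780

[15; 15,30] for √227; ℓ=2 ⇒ convergent index 1
k=0  a_k=15  p_k/q_k = 15/1
k=1  a_k=15  p_k/q_k = 226/15
→ (226, 15).  Check: 226²=51076, 227·15²=51075, difference 1.
n=2: (226,15)∘(226,15) = (226·226+227·15·15, 226·15+15·226) = (102151,6780)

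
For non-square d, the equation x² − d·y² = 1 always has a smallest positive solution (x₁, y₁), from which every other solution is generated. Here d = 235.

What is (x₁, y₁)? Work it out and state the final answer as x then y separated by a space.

46 3

√235 → a₀=15, period (3,30); ℓ=2 even so k=1
k=0  a_k=15  p_k/q_k = 15/1
k=1  a_k=3  p_k/q_k = 46/3
(x₁, y₁) = (46, 3);  46² − 235·3² = 1 ✓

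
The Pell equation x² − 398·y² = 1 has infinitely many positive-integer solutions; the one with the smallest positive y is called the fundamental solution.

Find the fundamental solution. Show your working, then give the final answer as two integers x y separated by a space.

d=398: √d = [19; 1,18,1,38] (ℓ=4, even), read p_3/q_3
a_0=19:  p_0=19·1+0=19,  q_0=19·0+1=1
a_1=1:  p_1=1·19+1=20,  q_1=1·1+0=1
a_2=18:  p_2=18·20+19=379,  q_2=18·1+1=19
a_3=1:  p_3=1·379+20=399,  q_3=1·19+1=20
(x₁, y₁) = (399, 20);  399² − 398·20² = 1 ✓

399 20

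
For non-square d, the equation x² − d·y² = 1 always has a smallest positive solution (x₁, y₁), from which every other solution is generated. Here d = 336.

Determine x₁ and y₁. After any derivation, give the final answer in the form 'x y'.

55 3

√336 → a₀=18, period (3,36); ℓ=2 even so k=1
k=0  a_k=18  p_k/q_k = 18/1
k=1  a_k=3  p_k/q_k = 55/3
fundamental: x₁=55, y₁=3  (since 3025 − 336·9 = 1)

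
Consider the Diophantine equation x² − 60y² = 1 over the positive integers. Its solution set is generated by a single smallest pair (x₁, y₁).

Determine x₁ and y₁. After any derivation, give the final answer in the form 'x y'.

31 4

[7; 1,2,1,14] for √60; ℓ=4 ⇒ convergent index 3
a_0=7:  p_0=7·1+0=7,  q_0=7·0+1=1
a_1=1:  p_1=1·7+1=8,  q_1=1·1+0=1
a_2=2:  p_2=2·8+7=23,  q_2=2·1+1=3
a_3=1:  p_3=1·23+8=31,  q_3=1·3+1=4
fundamental: x₁=31, y₁=4  (since 961 − 60·16 = 1)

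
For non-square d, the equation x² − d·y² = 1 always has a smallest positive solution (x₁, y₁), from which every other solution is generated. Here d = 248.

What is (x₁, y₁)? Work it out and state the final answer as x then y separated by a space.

√248 = [15; 1,2,1,30, …], period ℓ=4 (even) → k=3
a_0=15:  p_0=15·1+0=15,  q_0=15·0+1=1
…
a_2=2:  p_2=2·16+15=47,  q_2=2·1+1=3
a_3=1:  p_3=1·47+16=63,  q_3=1·3+1=4
(x₁, y₁) = (63, 4);  63² − 248·4² = 1 ✓

63 4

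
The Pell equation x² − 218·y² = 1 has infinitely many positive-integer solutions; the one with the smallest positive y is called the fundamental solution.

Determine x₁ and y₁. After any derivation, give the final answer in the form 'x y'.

d=218: √d = [14; 1,3,3,1,28] (ℓ=5, odd), read p_9/q_9
k=0  a_k=14  p_k/q_k = 14/1
…
k=2  a_k=3  p_k/q_k = 59/4
k=3  a_k=3  p_k/q_k = 192/13
k=4  a_k=1  p_k/q_k = 251/17
…
k=6  a_k=1  p_k/q_k = 7471/506
k=7  a_k=3  p_k/q_k = 29633/2007
k=8  a_k=3  p_k/q_k = 96370/6527
k=9  a_k=1  p_k/q_k = 126003/8534
(x₁, y₁) = (126003, 8534);  126003² − 218·8534² = 1 ✓

126003 8534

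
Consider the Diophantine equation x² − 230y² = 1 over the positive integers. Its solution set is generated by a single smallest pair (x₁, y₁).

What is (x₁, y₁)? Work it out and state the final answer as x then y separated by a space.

91 6

d=230: √d = [15; 6,30] (ℓ=2, even), read p_1/q_1
k=0  a_k=15  p_k/q_k = 15/1
k=1  a_k=6  p_k/q_k = 91/6
(x₁, y₁) = (91, 6);  91² − 230·6² = 1 ✓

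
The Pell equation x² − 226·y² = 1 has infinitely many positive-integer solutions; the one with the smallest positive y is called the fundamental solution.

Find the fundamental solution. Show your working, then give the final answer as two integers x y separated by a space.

451 30

d=226: √d = [15; 30] (ℓ=1, odd), read p_1/q_1
i=0: a=15 ⇒ p=15, q=1
i=1: a=30 ⇒ p=451, q=30
fundamental: x₁=451, y₁=30  (since 203401 − 226·900 = 1)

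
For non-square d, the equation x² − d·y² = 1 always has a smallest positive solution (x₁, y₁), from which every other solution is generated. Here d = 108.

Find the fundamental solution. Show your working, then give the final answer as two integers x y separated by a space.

1351 130

d=108: √d = [10; 2,1,1,4,1,1,2,20] (ℓ=8, even), read p_7/q_7
k=0  a_k=10  p_k/q_k = 10/1
…
k=2  a_k=1  p_k/q_k = 31/3
…
k=6  a_k=1  p_k/q_k = 530/51
k=7  a_k=2  p_k/q_k = 1351/130
→ (1351, 130).  Check: 1351²=1825201, 108·130²=1825200, difference 1.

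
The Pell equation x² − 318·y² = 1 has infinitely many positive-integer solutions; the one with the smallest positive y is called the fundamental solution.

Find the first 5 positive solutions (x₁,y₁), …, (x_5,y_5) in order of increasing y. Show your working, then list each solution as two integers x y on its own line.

√318 = [17; 1,4,1,34, …], period ℓ=4 (even) → k=3
step 0: (17, 1)  from 17·(1,0) + (0,1)
…
step 2: (89, 5)  from 4·(18,1) + (17,1)
step 3: (107, 6)  from 1·(89,5) + (18,1)
fundamental: x₁=107, y₁=6  (since 11449 − 318·36 = 1)
k=2:  x_2 = 107·107+318·6·6 = 22897,  y_2 = 107·6+6·107 = 1284
k=3:  x_3 = 107·22897+318·6·1284 = 4899851,  y_3 = 107·1284+6·22897 = 274770
k=4:  x_4 = 107·4899851+318·6·274770 = 1048545217,  y_4 = 107·274770+6·4899851 = 58799496
k=5:  x_5 = 107·1048545217+318·6·58799496 = 224383776587,  y_5 = 107·58799496+6·1048545217 = 12582817374

107 6
22897 1284
4899851 274770
1048545217 58799496
224383776587 12582817374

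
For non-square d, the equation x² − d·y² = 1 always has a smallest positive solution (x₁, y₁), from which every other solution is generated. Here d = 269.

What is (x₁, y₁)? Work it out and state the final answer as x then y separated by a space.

13449 820

√269 = [16; 2,2,32, …], period ℓ=3 (odd) → k=5
k=0  a_k=16  p_k/q_k = 16/1
…
k=2  a_k=2  p_k/q_k = 82/5
…
k=4  a_k=2  p_k/q_k = 5396/329
k=5  a_k=2  p_k/q_k = 13449/820
→ (13449, 820).  Check: 13449²=180875601, 269·820²=180875600, difference 1.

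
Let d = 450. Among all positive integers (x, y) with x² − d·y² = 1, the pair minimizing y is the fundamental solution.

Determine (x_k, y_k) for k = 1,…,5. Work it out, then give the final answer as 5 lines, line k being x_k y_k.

19601 924
768398401 36222648
30122754096401 1420000245972
1180872205318713601 55666849606371696
46292552162781456490001 2182251836848982980620

d=450: √d = [21; 4,1,2,4,2,1,4,42] (ℓ=8, even), read p_7/q_7
i=0: a=21 ⇒ p=21, q=1
…
i=2: a=1 ⇒ p=106, q=5
…
i=6: a=1 ⇒ p=4179, q=197
i=7: a=4 ⇒ p=19601, q=924
→ (19601, 924).  Check: 19601²=384199201, 450·924²=384199200, difference 1.
(x_2, y_2) = (19601·19601 + 450·924·924, 19601·924 + 924·19601) = (768398401, 36222648)
(x_3, y_3) = (19601·768398401 + 450·924·36222648, 19601·36222648 + 924·768398401) = (30122754096401, 1420000245972)
(x_4, y_4) = (19601·30122754096401 + 450·924·1420000245972, 19601·1420000245972 + 924·30122754096401) = (1180872205318713601, 55666849606371696)
(x_5, y_5) = (19601·1180872205318713601 + 450·924·55666849606371696, 19601·55666849606371696 + 924·1180872205318713601) = (46292552162781456490001, 2182251836848982980620)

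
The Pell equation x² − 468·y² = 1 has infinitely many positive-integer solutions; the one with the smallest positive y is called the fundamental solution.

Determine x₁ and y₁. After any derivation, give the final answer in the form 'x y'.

649 30

√468 → a₀=21, period (1,1,1,2,1,1,1,42); ℓ=8 even so k=7
a_0=21:  p_0=21·1+0=21,  q_0=21·0+1=1
a_1=1:  p_1=1·21+1=22,  q_1=1·1+0=1
a_2=1:  p_2=1·22+21=43,  q_2=1·1+1=2
a_3=1:  p_3=1·43+22=65,  q_3=1·2+1=3
…
a_5=1:  p_5=1·173+65=238,  q_5=1·8+3=11
a_6=1:  p_6=1·238+173=411,  q_6=1·11+8=19
a_7=1:  p_7=1·411+238=649,  q_7=1·19+11=30
fundamental: x₁=649, y₁=30  (since 421201 − 468·900 = 1)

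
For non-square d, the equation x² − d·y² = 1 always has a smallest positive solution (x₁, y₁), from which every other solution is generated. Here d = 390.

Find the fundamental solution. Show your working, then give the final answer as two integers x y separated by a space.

√390 → a₀=19, period (1,2,1,38); ℓ=4 even so k=3
k=0  a_k=19  p_k/q_k = 19/1
k=1  a_k=1  p_k/q_k = 20/1
k=2  a_k=2  p_k/q_k = 59/3
k=3  a_k=1  p_k/q_k = 79/4
(x₁, y₁) = (79, 4);  79² − 390·4² = 1 ✓

79 4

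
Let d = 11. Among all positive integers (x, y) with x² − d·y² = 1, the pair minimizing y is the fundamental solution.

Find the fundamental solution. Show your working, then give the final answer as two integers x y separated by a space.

√11 → a₀=3, period (3,6); ℓ=2 even so k=1
step 0: (3, 1)  from 3·(1,0) + (0,1)
step 1: (10, 3)  from 3·(3,1) + (1,0)
fundamental: x₁=10, y₁=3  (since 100 − 11·9 = 1)

10 3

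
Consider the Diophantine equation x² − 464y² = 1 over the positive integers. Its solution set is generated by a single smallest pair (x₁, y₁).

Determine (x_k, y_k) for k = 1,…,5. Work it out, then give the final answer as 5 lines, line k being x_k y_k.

d=464: √d = [21; 1,1,5,1,1,1,5,1,1,42] (ℓ=10, even), read p_9/q_9
a_0=21:  p_0=21·1+0=21,  q_0=21·0+1=1
…
a_3=5:  p_3=5·43+22=237,  q_3=5·2+1=11
a_4=1:  p_4=1·237+43=280,  q_4=1·11+2=13
…
a_7=5:  p_7=5·797+517=4502,  q_7=5·37+24=209
a_8=1:  p_8=1·4502+797=5299,  q_8=1·209+37=246
a_9=1:  p_9=1·5299+4502=9801,  q_9=1·246+209=455
→ (9801, 455).  Check: 9801²=96059601, 464·455²=96059600, difference 1.
(x_2, y_2) = (9801·9801 + 464·455·455, 9801·455 + 455·9801) = (192119201, 8918910)
(x_3, y_3) = (9801·192119201 + 464·455·8918910, 9801·8918910 + 455·192119201) = (3765920568201, 174828473365)
(x_4, y_4) = (9801·3765920568201 + 464·455·174828473365, 9801·174828473365 + 455·3765920568201) = (73819574785756801, 3426987725981820)
(x_5, y_5) = (9801·73819574785756801 + 464·455·3426987725981820, 9801·3426987725981820 + 455·73819574785756801) = (1447011301184484245001, 67175813229867162275)

9801 455
192119201 8918910
3765920568201 174828473365
73819574785756801 3426987725981820
1447011301184484245001 67175813229867162275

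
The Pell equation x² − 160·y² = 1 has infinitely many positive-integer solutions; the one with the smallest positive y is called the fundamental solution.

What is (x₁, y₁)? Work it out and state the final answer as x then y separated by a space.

721 57

√160 → a₀=12, period (1,1,1,5,1,1,1,24); ℓ=8 even so k=7
i=0: a=12 ⇒ p=12, q=1
…
i=2: a=1 ⇒ p=25, q=2
…
i=6: a=1 ⇒ p=468, q=37
i=7: a=1 ⇒ p=721, q=57
→ (721, 57).  Check: 721²=519841, 160·57²=519840, difference 1.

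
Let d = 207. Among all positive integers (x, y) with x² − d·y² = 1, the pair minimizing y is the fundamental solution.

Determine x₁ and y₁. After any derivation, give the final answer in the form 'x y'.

1151 80

√207 → a₀=14, period (2,1,1,2,1,1,2,28); ℓ=8 even so k=7
step 0: (14, 1)  from 14·(1,0) + (0,1)
…
step 2: (43, 3)  from 1·(29,2) + (14,1)
step 3: (72, 5)  from 1·(43,3) + (29,2)
…
step 5: (259, 18)  from 1·(187,13) + (72,5)
step 6: (446, 31)  from 1·(259,18) + (187,13)
step 7: (1151, 80)  from 2·(446,31) + (259,18)
(x₁, y₁) = (1151, 80);  1151² − 207·80² = 1 ✓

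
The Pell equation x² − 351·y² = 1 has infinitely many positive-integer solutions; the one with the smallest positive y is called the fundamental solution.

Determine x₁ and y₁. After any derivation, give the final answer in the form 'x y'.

62425 3332

d=351: √d = [18; 1,2,1,3,2,2,2,3,1,2,1,36] (ℓ=12, even), read p_11/q_11
step 0: (18, 1)  from 18·(1,0) + (0,1)
…
step 2: (56, 3)  from 2·(19,1) + (18,1)
…
step 4: (281, 15)  from 3·(75,4) + (56,3)
step 5: (637, 34)  from 2·(281,15) + (75,4)
…
step 7: (3747, 200)  from 2·(1555,83) + (637,34)
…
step 9: (16543, 883)  from 1·(12796,683) + (3747,200)
step 10: (45882, 2449)  from 2·(16543,883) + (12796,683)
step 11: (62425, 3332)  from 1·(45882,2449) + (16543,883)
→ (62425, 3332).  Check: 62425²=3896880625, 351·3332²=3896880624, difference 1.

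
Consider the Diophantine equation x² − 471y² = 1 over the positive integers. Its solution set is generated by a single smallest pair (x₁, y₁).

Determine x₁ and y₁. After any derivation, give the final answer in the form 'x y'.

d=471: √d = [21; 1,2,2,1,3,…,2,1,42] (ℓ=14, even), read p_13/q_13
i=0: a=21 ⇒ p=21, q=1
…
i=2: a=2 ⇒ p=65, q=3
i=3: a=2 ⇒ p=152, q=7
i=4: a=1 ⇒ p=217, q=10
i=5: a=3 ⇒ p=803, q=37
…
i=7: a=14 ⇒ p=48809, q=2249
…
i=9: a=3 ⇒ p=644804, q=29711
i=10: a=1 ⇒ p=843469, q=38865
…
i=12: a=2 ⇒ p=5506953, q=253747
i=13: a=1 ⇒ p=7838695, q=361188
(x₁, y₁) = (7838695, 361188);  7838695² − 471·361188² = 1 ✓

7838695 361188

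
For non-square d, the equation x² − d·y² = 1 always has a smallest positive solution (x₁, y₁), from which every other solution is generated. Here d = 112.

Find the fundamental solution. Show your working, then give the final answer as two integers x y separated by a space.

127 12

d=112: √d = [10; 1,1,2,1,1,20] (ℓ=6, even), read p_5/q_5
i=0: a=10 ⇒ p=10, q=1
i=1: a=1 ⇒ p=11, q=1
i=2: a=1 ⇒ p=21, q=2
i=3: a=2 ⇒ p=53, q=5
i=4: a=1 ⇒ p=74, q=7
i=5: a=1 ⇒ p=127, q=12
fundamental: x₁=127, y₁=12  (since 16129 − 112·144 = 1)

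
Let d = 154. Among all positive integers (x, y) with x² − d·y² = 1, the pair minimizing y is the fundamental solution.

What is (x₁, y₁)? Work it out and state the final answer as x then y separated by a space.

d=154: √d = [12; 2,2,3,1,2,1,3,2,2,24] (ℓ=10, even), read p_9/q_9
k=0  a_k=12  p_k/q_k = 12/1
k=1  a_k=2  p_k/q_k = 25/2
k=2  a_k=2  p_k/q_k = 62/5
…
k=5  a_k=2  p_k/q_k = 757/61
k=6  a_k=1  p_k/q_k = 1030/83
k=7  a_k=3  p_k/q_k = 3847/310
k=8  a_k=2  p_k/q_k = 8724/703
k=9  a_k=2  p_k/q_k = 21295/1716
→ (21295, 1716).  Check: 21295²=453477025, 154·1716²=453477024, difference 1.

21295 1716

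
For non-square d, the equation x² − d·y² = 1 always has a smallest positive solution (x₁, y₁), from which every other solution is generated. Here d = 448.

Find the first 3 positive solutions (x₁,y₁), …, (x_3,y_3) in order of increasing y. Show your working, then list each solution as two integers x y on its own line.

[21; 6,42] for √448; ℓ=2 ⇒ convergent index 1
a_0=21:  p_0=21·1+0=21,  q_0=21·0+1=1
a_1=6:  p_1=6·21+1=127,  q_1=6·1+0=6
(x₁, y₁) = (127, 6);  127² − 448·6² = 1 ✓
n=2: (127,6)∘(127,6) = (127·127+448·6·6, 127·6+6·127) = (32257,1524)
n=3: (32257,1524)∘(127,6) = (127·32257+448·6·1524, 127·1524+6·32257) = (8193151,387090)

127 6
32257 1524
8193151 387090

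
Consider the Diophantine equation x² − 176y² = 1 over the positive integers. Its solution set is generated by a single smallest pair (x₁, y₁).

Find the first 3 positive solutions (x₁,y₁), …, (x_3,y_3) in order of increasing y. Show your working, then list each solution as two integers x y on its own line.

√176 = [13; 3,1,3,26, …], period ℓ=4 (even) → k=3
k=0  a_k=13  p_k/q_k = 13/1
…
k=2  a_k=1  p_k/q_k = 53/4
k=3  a_k=3  p_k/q_k = 199/15
(x₁, y₁) = (199, 15);  199² − 176·15² = 1 ✓
(199+15√176)^2 = 79201 + 5970√176
(199+15√176)^3 = 31521799 + 2376045√176

199 15
79201 5970
31521799 2376045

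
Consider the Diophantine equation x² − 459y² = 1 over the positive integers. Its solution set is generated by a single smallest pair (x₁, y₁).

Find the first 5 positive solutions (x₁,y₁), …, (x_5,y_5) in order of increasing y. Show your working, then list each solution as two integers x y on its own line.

[21; 2,2,1,4,21,4,1,2,2,42] for √459; ℓ=10 ⇒ convergent index 9
i=0: a=21 ⇒ p=21, q=1
i=1: a=2 ⇒ p=43, q=2
…
i=3: a=1 ⇒ p=150, q=7
i=4: a=4 ⇒ p=707, q=33
i=5: a=21 ⇒ p=14997, q=700
i=6: a=4 ⇒ p=60695, q=2833
…
i=8: a=2 ⇒ p=212079, q=9899
i=9: a=2 ⇒ p=499850, q=23331
fundamental: x₁=499850, y₁=23331  (since 249850022500 − 459·544335561 = 1)
n=2: (499850,23331)∘(499850,23331) = (499850·499850+459·23331·23331, 499850·23331+23331·499850) = (499700044999,23324000700)
n=3: (499700044999,23324000700)∘(499850,23331) = (499850·499700044999+459·23331·23324000700, 499850·23324000700+23331·499700044999) = (499550134985000450,23317003499766669)
n=4: (499550134985000450,23317003499766669)∘(499850,23331) = (499850·499550134985000450+459·23331·23317003499766669, 499850·23317003499766669+23331·499550134985000450) = (499400269944005249820001,23310008398693414998600)
n=5: (499400269944005249820001,23310008398693414998600)∘(499850,23331) = (499850·499400269944005249820001+459·23331·23310008398693414998600, 499850·23310008398693414998600+23331·499400269944005249820001) = (499250449862522498110069999250,23303015396150489970600653331)

499850 23331
499700044999 23324000700
499550134985000450 23317003499766669
499400269944005249820001 23310008398693414998600
499250449862522498110069999250 23303015396150489970600653331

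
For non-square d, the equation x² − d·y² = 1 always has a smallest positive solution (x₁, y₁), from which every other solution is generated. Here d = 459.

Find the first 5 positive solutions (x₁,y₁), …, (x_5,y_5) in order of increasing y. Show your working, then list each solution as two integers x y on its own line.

499850 23331
499700044999 23324000700
499550134985000450 23317003499766669
499400269944005249820001 23310008398693414998600
499250449862522498110069999250 23303015396150489970600653331

[21; 2,2,1,4,21,4,1,2,2,42] for √459; ℓ=10 ⇒ convergent index 9
step 0: (21, 1)  from 21·(1,0) + (0,1)
…
step 3: (150, 7)  from 1·(107,5) + (43,2)
step 4: (707, 33)  from 4·(150,7) + (107,5)
step 5: (14997, 700)  from 21·(707,33) + (150,7)
step 6: (60695, 2833)  from 4·(14997,700) + (707,33)
step 7: (75692, 3533)  from 1·(60695,2833) + (14997,700)
step 8: (212079, 9899)  from 2·(75692,3533) + (60695,2833)
step 9: (499850, 23331)  from 2·(212079,9899) + (75692,3533)
(x₁, y₁) = (499850, 23331);  499850² − 459·23331² = 1 ✓
(x_2, y_2) = (499850·499850 + 459·23331·23331, 499850·23331 + 23331·499850) = (499700044999, 23324000700)
(x_3, y_3) = (499850·499700044999 + 459·23331·23324000700, 499850·23324000700 + 23331·499700044999) = (499550134985000450, 23317003499766669)
(x_4, y_4) = (499850·499550134985000450 + 459·23331·23317003499766669, 499850·23317003499766669 + 23331·499550134985000450) = (499400269944005249820001, 23310008398693414998600)
(x_5, y_5) = (499850·499400269944005249820001 + 459·23331·23310008398693414998600, 499850·23310008398693414998600 + 23331·499400269944005249820001) = (499250449862522498110069999250, 23303015396150489970600653331)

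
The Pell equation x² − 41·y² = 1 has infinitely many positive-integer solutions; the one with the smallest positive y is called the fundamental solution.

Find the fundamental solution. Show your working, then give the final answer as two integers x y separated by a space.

2049 320

√41 = [6; 2,2,12, …], period ℓ=3 (odd) → k=5
k=0  a_k=6  p_k/q_k = 6/1
k=1  a_k=2  p_k/q_k = 13/2
k=2  a_k=2  p_k/q_k = 32/5
k=3  a_k=12  p_k/q_k = 397/62
k=4  a_k=2  p_k/q_k = 826/129
k=5  a_k=2  p_k/q_k = 2049/320
(x₁, y₁) = (2049, 320);  2049² − 41·320² = 1 ✓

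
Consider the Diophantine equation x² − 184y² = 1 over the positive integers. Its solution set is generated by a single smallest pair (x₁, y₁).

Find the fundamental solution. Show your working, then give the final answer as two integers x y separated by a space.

24335 1794

[13; 1,1,3,2,1,2,1,2,3,1,1,26] for √184; ℓ=12 ⇒ convergent index 11
step 0: (13, 1)  from 13·(1,0) + (0,1)
step 1: (14, 1)  from 1·(13,1) + (1,0)
…
step 5: (312, 23)  from 1·(217,16) + (95,7)
…
step 7: (1153, 85)  from 1·(841,62) + (312,23)
…
step 10: (13741, 1013)  from 1·(10594,781) + (3147,232)
step 11: (24335, 1794)  from 1·(13741,1013) + (10594,781)
(x₁, y₁) = (24335, 1794);  24335² − 184·1794² = 1 ✓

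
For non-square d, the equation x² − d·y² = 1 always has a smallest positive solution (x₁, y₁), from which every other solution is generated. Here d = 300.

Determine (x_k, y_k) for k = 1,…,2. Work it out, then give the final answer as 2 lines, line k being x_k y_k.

1351 78
3650401 210756

d=300: √d = [17; 3,8,3,34] (ℓ=4, even), read p_3/q_3
k=0  a_k=17  p_k/q_k = 17/1
k=1  a_k=3  p_k/q_k = 52/3
k=2  a_k=8  p_k/q_k = 433/25
k=3  a_k=3  p_k/q_k = 1351/78
→ (1351, 78).  Check: 1351²=1825201, 300·78²=1825200, difference 1.
(x_2, y_2) = (1351·1351 + 300·78·78, 1351·78 + 78·1351) = (3650401, 210756)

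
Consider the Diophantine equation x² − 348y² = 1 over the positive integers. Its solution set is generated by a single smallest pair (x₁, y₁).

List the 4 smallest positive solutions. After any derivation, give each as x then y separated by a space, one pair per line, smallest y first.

d=348: √d = [18; 1,1,1,8,1,1,1,36] (ℓ=8, even), read p_7/q_7
k=0  a_k=18  p_k/q_k = 18/1
…
k=2  a_k=1  p_k/q_k = 37/2
k=3  a_k=1  p_k/q_k = 56/3
k=4  a_k=8  p_k/q_k = 485/26
k=5  a_k=1  p_k/q_k = 541/29
k=6  a_k=1  p_k/q_k = 1026/55
k=7  a_k=1  p_k/q_k = 1567/84
→ (1567, 84).  Check: 1567²=2455489, 348·84²=2455488, difference 1.
(1567+84√348)^2 = 4910977 + 263256√348
(1567+84√348)^3 = 15391000351 + 825044220√348
(1567+84√348)^4 = 48235390189057 + 2585688322224√348

1567 84
4910977 263256
15391000351 825044220
48235390189057 2585688322224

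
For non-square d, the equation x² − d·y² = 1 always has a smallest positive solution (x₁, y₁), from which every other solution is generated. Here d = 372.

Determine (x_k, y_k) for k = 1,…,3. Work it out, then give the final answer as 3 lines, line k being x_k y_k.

[19; 3,2,12,2,3,38] for √372; ℓ=6 ⇒ convergent index 5
a_0=19:  p_0=19·1+0=19,  q_0=19·0+1=1
a_1=3:  p_1=3·19+1=58,  q_1=3·1+0=3
a_2=2:  p_2=2·58+19=135,  q_2=2·3+1=7
a_3=12:  p_3=12·135+58=1678,  q_3=12·7+3=87
a_4=2:  p_4=2·1678+135=3491,  q_4=2·87+7=181
a_5=3:  p_5=3·3491+1678=12151,  q_5=3·181+87=630
fundamental: x₁=12151, y₁=630  (since 147646801 − 372·396900 = 1)
k=2:  x_2 = 12151·12151+372·630·630 = 295293601,  y_2 = 12151·630+630·12151 = 15310260
k=3:  x_3 = 12151·295293601+372·630·15310260 = 7176225079351,  y_3 = 12151·15310260+630·295293601 = 372069937890

12151 630
295293601 15310260
7176225079351 372069937890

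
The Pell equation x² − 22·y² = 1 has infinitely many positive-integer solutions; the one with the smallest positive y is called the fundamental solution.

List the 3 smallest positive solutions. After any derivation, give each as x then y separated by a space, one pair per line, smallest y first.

197 42
77617 16548
30580901 6519870

√22 = [4; 1,2,4,2,1,8, …], period ℓ=6 (even) → k=5
a_0=4:  p_0=4·1+0=4,  q_0=4·0+1=1
…
a_2=2:  p_2=2·5+4=14,  q_2=2·1+1=3
a_3=4:  p_3=4·14+5=61,  q_3=4·3+1=13
a_4=2:  p_4=2·61+14=136,  q_4=2·13+3=29
a_5=1:  p_5=1·136+61=197,  q_5=1·29+13=42
(x₁, y₁) = (197, 42);  197² − 22·42² = 1 ✓
k=2:  x_2 = 197·197+22·42·42 = 77617,  y_2 = 197·42+42·197 = 16548
k=3:  x_3 = 197·77617+22·42·16548 = 30580901,  y_3 = 197·16548+42·77617 = 6519870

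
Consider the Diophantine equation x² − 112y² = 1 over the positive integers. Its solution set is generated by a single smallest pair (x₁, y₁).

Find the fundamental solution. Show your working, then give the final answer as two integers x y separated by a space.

d=112: √d = [10; 1,1,2,1,1,20] (ℓ=6, even), read p_5/q_5
i=0: a=10 ⇒ p=10, q=1
…
i=2: a=1 ⇒ p=21, q=2
i=3: a=2 ⇒ p=53, q=5
i=4: a=1 ⇒ p=74, q=7
i=5: a=1 ⇒ p=127, q=12
fundamental: x₁=127, y₁=12  (since 16129 − 112·144 = 1)

127 12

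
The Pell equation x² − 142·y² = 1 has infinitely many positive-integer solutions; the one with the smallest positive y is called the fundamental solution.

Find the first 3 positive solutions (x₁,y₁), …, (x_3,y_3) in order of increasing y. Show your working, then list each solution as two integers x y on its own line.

143 12
40897 3432
11696399 981540

√142 = [11; 1,10,1,22, …], period ℓ=4 (even) → k=3
step 0: (11, 1)  from 11·(1,0) + (0,1)
…
step 2: (131, 11)  from 10·(12,1) + (11,1)
step 3: (143, 12)  from 1·(131,11) + (12,1)
→ (143, 12).  Check: 143²=20449, 142·12²=20448, difference 1.
n=2: (143,12)∘(143,12) = (143·143+142·12·12, 143·12+12·143) = (40897,3432)
n=3: (40897,3432)∘(143,12) = (143·40897+142·12·3432, 143·3432+12·40897) = (11696399,981540)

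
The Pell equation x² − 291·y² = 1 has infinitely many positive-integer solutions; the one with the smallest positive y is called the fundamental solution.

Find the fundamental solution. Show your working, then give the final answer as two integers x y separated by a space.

290 17

[17; 17,34] for √291; ℓ=2 ⇒ convergent index 1
k=0  a_k=17  p_k/q_k = 17/1
k=1  a_k=17  p_k/q_k = 290/17
fundamental: x₁=290, y₁=17  (since 84100 − 291·289 = 1)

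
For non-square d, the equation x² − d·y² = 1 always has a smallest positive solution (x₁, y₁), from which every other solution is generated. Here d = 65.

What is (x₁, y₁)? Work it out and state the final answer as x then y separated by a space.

129 16

√65 → a₀=8, period (16); ℓ=1 odd so k=1
a_0=8:  p_0=8·1+0=8,  q_0=8·0+1=1
a_1=16:  p_1=16·8+1=129,  q_1=16·1+0=16
→ (129, 16).  Check: 129²=16641, 65·16²=16640, difference 1.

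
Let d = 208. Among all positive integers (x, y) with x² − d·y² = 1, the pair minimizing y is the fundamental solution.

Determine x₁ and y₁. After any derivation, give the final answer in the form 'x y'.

649 45

√208 = [14; 2,2,1,2,2,28, …], period ℓ=6 (even) → k=5
a_0=14:  p_0=14·1+0=14,  q_0=14·0+1=1
a_1=2:  p_1=2·14+1=29,  q_1=2·1+0=2
a_2=2:  p_2=2·29+14=72,  q_2=2·2+1=5
a_3=1:  p_3=1·72+29=101,  q_3=1·5+2=7
a_4=2:  p_4=2·101+72=274,  q_4=2·7+5=19
a_5=2:  p_5=2·274+101=649,  q_5=2·19+7=45
(x₁, y₁) = (649, 45);  649² − 208·45² = 1 ✓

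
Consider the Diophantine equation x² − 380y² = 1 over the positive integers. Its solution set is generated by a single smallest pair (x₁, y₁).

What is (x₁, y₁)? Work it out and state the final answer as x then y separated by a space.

39 2

√380 = [19; 2,38, …], period ℓ=2 (even) → k=1
step 0: (19, 1)  from 19·(1,0) + (0,1)
step 1: (39, 2)  from 2·(19,1) + (1,0)
→ (39, 2).  Check: 39²=1521, 380·2²=1520, difference 1.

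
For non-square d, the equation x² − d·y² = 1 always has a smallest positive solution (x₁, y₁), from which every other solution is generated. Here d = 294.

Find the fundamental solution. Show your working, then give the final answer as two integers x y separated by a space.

4801 280

√294 = [17; 6,1,4,1,6,34, …], period ℓ=6 (even) → k=5
k=0  a_k=17  p_k/q_k = 17/1
k=1  a_k=6  p_k/q_k = 103/6
…
k=4  a_k=1  p_k/q_k = 703/41
k=5  a_k=6  p_k/q_k = 4801/280
(x₁, y₁) = (4801, 280);  4801² − 294·280² = 1 ✓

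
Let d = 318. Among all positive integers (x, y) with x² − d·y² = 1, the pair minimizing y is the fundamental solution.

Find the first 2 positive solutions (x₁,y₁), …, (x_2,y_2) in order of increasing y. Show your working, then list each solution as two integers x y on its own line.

√318 → a₀=17, period (1,4,1,34); ℓ=4 even so k=3
i=0: a=17 ⇒ p=17, q=1
…
i=2: a=4 ⇒ p=89, q=5
i=3: a=1 ⇒ p=107, q=6
fundamental: x₁=107, y₁=6  (since 11449 − 318·36 = 1)
n=2: (107,6)∘(107,6) = (107·107+318·6·6, 107·6+6·107) = (22897,1284)

107 6
22897 1284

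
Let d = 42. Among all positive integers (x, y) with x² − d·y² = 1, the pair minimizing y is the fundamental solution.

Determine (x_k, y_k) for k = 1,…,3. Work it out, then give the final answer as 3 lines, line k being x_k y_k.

13 2
337 52
8749 1350

[6; 2,12] for √42; ℓ=2 ⇒ convergent index 1
a_0=6:  p_0=6·1+0=6,  q_0=6·0+1=1
a_1=2:  p_1=2·6+1=13,  q_1=2·1+0=2
→ (13, 2).  Check: 13²=169, 42·2²=168, difference 1.
k=2:  x_2 = 13·13+42·2·2 = 337,  y_2 = 13·2+2·13 = 52
k=3:  x_3 = 13·337+42·2·52 = 8749,  y_3 = 13·52+2·337 = 1350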